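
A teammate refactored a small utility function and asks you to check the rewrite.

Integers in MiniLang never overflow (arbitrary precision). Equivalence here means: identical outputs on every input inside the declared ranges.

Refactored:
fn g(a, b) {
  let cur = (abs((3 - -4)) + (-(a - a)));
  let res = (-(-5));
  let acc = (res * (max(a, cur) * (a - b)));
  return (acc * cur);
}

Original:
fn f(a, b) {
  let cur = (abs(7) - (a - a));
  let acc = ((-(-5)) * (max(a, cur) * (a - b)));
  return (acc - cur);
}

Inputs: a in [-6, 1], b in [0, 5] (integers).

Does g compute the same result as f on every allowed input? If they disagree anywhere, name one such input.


The rewrite breaks on a=-6, b=0, where the results are -217 and -1470.
f: cur = 7; acc = -210; return -217
g: cur = 7; res = 5; acc = -210; return -1470
verdict: not equivalent; witness: a=-6, b=0


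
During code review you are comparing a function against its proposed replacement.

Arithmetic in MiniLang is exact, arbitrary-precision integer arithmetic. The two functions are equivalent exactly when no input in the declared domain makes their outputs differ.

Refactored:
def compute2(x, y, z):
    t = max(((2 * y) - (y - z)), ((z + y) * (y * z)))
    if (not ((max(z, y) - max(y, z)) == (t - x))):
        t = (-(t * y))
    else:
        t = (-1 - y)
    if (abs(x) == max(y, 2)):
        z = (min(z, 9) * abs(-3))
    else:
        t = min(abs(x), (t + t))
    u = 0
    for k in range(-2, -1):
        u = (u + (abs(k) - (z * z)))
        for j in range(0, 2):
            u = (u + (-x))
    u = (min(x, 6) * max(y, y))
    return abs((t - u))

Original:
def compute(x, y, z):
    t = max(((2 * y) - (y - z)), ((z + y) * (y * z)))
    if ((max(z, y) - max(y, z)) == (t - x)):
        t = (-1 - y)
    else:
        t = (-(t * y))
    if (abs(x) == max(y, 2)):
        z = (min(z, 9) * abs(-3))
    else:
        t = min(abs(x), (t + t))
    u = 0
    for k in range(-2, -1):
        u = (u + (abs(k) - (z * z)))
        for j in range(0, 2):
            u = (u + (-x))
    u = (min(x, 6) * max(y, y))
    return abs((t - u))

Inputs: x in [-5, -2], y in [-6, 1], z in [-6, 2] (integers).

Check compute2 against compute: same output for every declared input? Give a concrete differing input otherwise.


Reading the diff, among the changes: boolean connective usage differs.
As a probe, take x=-3, y=0, z=2: compute runs t := 2 | ((max(z, y) - max(y, z)) == (t - x)): false | t := 0 | (abs(x) == max(y, 2)): false | t := 0 | u := 0 | iter k=-2: | u := -2 | iter j=0: | u := 1 | iter j=1: | u := 4 | u := 0 | result 0; compute2 runs t := 2 | (not ((max(z, y) - max(y, z)) == (t - x))): true | t := 0 | (abs(x) == max(y, 2)): false | t := 0 | u := 0 | iter k=-2: | u := -2 | iter j=0: | u := 1 | iter j=1: | u := 4 | u := 0 | result 0; both end at 0.
Checked all 288 inputs in the declared domain: the outputs agree on every one.
verdict: equivalent


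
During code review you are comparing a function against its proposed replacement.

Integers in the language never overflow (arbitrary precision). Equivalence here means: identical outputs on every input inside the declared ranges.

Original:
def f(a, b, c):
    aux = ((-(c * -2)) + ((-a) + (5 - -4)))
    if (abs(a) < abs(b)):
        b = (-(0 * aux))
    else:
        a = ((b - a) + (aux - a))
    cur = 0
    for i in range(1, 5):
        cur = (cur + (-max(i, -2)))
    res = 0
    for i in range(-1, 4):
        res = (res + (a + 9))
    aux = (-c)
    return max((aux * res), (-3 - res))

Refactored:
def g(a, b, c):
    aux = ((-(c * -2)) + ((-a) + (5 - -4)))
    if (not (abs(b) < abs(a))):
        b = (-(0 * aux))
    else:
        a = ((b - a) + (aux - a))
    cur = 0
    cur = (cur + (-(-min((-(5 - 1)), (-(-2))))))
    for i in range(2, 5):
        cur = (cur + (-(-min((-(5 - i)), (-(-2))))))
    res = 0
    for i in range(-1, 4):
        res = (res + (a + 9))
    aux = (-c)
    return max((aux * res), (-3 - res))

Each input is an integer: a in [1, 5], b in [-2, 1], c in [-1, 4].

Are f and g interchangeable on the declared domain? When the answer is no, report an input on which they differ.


Evaluate both at a=1, b=-1, c=-1.
f: aux becomes 6; next (abs(a) < abs(b)) evaluates to false; next a becomes 3; next cur becomes 0; next at i=1:; next cur becomes -1; next at i=2:; next cur becomes -3; next at i=3:; next cur becomes -6; next at i=4:; next cur becomes -10; next res becomes 0; next at i=-1:; next res becomes 12; next at i=0:; next res becomes 24; next at i=1:; next res becomes 36; next at i=2:; next res becomes 48; next at i=3:; next res becomes 60; next aux becomes 1; next final value 60
g: aux becomes 6; next (not (abs(b) < abs(a))) evaluates to true; next b becomes 0; next cur becomes 0; next cur becomes -4; next at i=2:; next cur becomes -7; next at i=3:; next cur becomes -9; next at i=4:; next cur becomes -10; next res becomes 0; next at i=-1:; next res becomes 10; next at i=0:; next res becomes 20; next at i=1:; next res becomes 30; next at i=2:; next res becomes 40; next at i=3:; next res becomes 50; next aux becomes 1; next final value 50
60 != 50, so the rewrite changes behavior.
verdict: not equivalent; witness: a=1, b=-1, c=-1


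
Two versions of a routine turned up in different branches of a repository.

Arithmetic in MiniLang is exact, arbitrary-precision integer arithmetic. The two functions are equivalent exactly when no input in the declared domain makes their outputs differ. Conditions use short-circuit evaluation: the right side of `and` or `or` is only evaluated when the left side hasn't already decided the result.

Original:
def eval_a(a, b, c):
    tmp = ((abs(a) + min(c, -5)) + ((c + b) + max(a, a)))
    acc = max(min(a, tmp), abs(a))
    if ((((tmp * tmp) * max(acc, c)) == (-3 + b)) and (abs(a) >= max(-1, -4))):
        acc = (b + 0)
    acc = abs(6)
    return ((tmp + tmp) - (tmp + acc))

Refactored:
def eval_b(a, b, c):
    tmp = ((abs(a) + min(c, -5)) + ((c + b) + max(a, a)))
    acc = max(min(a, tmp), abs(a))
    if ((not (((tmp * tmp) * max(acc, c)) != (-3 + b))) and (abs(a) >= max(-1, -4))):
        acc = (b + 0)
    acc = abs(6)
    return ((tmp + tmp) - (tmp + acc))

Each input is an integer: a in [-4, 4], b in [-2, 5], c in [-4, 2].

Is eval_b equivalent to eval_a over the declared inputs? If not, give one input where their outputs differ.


The two versions differ — the changes include comparison usage differs; and boolean connective usage differs.
Spot check at a=1, b=0, c=-1 — eval_a: tmp=-4, then acc=1, then ((((tmp * tmp) * max(acc, c)) == (-3 + b)) and (abs(a) >= max(-1, -4))) is false, then acc=6, then returns -10. eval_b: tmp=-4, then acc=1, then ((not (((tmp * tmp) * max(acc, c)) != (-3 + b))) and (abs(a) >= max(-1, -4))) is false, then acc=6, then returns -10. Both give -10.
Every one of the 504 inputs gives matching results.
verdict: equivalent


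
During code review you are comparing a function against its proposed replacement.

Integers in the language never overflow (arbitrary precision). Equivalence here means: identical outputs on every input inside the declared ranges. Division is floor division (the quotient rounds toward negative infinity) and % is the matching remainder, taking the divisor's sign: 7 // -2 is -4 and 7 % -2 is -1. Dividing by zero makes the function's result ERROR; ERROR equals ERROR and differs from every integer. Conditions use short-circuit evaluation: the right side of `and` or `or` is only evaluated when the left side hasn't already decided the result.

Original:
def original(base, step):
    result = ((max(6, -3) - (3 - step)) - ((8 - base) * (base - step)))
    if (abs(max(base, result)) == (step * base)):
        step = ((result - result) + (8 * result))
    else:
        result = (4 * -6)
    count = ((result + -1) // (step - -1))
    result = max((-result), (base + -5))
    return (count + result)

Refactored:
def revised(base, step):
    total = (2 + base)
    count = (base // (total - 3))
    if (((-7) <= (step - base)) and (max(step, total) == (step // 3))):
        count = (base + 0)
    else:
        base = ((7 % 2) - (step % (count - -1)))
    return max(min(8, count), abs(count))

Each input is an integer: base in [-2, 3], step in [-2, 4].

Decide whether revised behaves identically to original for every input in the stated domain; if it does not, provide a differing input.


There is a counterexample at base=-2, step=-2: 49 on one side, 0 on the other.
original: result := 1 | (abs(max(base, result)) == (step * base)): false | result := -24 | count := 25 | result := 24 | result 49
revised: total := 0 | count := 0 | (((-7) <= (step - base)) and (max(step, total) == (step // 3))): false | base := 1 | result 0
verdict: not equivalent; witness: base=-2, step=-2


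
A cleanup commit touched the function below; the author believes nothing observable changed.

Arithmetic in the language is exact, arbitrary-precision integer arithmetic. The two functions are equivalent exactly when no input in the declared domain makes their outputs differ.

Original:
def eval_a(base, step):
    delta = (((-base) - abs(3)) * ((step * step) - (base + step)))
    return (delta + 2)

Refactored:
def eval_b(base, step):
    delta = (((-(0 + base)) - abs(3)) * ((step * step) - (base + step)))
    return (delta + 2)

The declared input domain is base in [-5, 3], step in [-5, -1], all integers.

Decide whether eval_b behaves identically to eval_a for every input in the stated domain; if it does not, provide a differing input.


Behavior is preserved: although arithmetic usage differs, and constant usage differs, the outputs never diverge.
Tracing base=-5, step=-3: eval_a: delta=34, then returns 36 | eval_b: delta=34, then returns 36 — matching result 36.
Sweeping the whole domain (45 inputs) finds no disagreement.
verdict: equivalent


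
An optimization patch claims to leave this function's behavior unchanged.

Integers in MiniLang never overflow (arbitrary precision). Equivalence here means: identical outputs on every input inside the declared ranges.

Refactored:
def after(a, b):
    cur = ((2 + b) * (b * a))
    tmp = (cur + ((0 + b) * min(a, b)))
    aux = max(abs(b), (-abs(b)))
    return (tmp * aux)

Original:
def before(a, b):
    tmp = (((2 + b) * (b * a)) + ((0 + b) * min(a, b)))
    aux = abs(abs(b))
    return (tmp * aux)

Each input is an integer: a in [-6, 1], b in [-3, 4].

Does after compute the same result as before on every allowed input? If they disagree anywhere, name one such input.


This is a faithful refactor — min/max/abs usage differs, local variable names differ, statement counts differ, but the computed results match everywhere.
One worked example (a=-5, b=1) — before: tmp becomes -20; next aux becomes 1; next final value -20; after: cur becomes -15; next tmp becomes -20; next aux becomes 1; next final value -20; agreement on -20.
Across all 64 domain points the two functions coincide.
verdict: equivalent


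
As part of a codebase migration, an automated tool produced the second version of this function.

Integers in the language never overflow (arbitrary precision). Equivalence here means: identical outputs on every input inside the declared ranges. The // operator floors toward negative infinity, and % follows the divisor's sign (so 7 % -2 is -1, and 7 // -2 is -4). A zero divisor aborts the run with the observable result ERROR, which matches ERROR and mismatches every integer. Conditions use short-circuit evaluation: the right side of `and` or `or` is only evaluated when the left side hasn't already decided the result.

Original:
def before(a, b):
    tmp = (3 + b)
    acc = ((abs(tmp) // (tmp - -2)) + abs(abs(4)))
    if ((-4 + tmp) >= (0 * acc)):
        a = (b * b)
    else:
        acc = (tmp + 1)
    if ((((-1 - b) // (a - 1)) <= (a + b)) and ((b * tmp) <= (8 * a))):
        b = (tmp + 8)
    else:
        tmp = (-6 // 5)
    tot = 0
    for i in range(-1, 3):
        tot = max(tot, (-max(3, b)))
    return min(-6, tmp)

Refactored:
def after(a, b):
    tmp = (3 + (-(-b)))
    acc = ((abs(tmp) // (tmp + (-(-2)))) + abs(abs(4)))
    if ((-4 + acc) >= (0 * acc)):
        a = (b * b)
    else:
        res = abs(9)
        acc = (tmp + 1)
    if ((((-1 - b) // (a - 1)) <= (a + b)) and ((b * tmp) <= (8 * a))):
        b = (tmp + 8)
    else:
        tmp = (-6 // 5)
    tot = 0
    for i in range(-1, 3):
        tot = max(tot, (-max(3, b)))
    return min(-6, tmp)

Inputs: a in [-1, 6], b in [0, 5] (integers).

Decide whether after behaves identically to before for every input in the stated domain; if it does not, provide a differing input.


a=1, b=0 yields ERROR from before but -6 from after.
verdict: not equivalent; witness: a=1, b=0


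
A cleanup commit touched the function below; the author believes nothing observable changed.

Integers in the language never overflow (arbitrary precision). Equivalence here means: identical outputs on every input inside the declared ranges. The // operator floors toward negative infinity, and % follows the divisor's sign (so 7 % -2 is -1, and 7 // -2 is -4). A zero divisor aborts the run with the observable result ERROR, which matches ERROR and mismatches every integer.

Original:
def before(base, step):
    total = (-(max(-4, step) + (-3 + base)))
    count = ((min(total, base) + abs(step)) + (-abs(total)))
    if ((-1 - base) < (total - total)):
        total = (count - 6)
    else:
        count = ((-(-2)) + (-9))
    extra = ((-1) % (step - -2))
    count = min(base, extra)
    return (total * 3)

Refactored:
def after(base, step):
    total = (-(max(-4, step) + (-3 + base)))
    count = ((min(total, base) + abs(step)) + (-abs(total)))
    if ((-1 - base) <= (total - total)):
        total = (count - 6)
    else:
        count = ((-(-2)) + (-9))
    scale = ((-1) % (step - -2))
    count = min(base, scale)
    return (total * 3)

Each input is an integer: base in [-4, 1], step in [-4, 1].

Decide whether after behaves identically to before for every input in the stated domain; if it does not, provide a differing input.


The rewrite breaks on base=-1, step=-4, where the results are 24 and -33.
before: total := 8 | count := -5 | ((-1 - base) < (total - total)): false | count := -7 | extra := -1 | count := -1 | result 24
after: total := 8 | count := -5 | ((-1 - base) <= (total - total)): true | total := -11 | scale := -1 | count := -1 | result -33
verdict: not equivalent; witness: base=-1, step=-4


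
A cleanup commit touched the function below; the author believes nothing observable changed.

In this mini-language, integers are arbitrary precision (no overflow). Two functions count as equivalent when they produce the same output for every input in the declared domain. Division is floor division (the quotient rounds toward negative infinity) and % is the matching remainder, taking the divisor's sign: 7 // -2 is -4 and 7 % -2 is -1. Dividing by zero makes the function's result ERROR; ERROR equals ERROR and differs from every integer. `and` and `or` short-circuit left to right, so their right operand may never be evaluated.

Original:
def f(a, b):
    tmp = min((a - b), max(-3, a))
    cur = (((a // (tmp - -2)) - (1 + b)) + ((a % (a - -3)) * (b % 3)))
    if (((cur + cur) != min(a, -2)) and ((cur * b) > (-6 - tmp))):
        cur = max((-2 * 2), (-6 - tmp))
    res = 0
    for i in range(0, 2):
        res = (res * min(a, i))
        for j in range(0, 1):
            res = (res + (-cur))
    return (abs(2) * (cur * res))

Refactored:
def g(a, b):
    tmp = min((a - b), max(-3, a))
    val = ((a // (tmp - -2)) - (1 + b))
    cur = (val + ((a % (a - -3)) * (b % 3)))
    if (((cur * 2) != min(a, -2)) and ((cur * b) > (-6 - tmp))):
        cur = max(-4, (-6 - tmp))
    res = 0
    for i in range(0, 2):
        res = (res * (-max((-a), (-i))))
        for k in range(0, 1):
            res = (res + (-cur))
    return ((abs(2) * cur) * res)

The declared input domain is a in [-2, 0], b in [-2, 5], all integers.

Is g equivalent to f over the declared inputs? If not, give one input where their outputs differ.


This is a faithful refactor — arithmetic usage differs; also local variable names differ; also constant usage differs; also statement counts differ; also min/max/abs usage differs, but the computed results match everywhere.
As a probe, take a=0, b=1: f runs tmp becomes -1; next cur becomes -2; next (((cur + cur) != min(a, -2)) and ((cur * b) > (-6 - tmp))) evaluates to true; next cur becomes -4; next res becomes 0; next at i=0:; next res becomes 0; next at j=0:; next res becomes 4; next at i=1:; next res becomes 0; next at j=0:; next res becomes 4; next final value -32; g runs tmp becomes -1; next val becomes -2; next cur becomes -2; next (((cur * 2) != min(a, -2)) and ((cur * b) > (-6 - tmp))) evaluates to true; next cur becomes -4; next res becomes 0; next at i=0:; next res becomes 0; next at k=0:; next res becomes 4; next at i=1:; next res becomes 0; next at k=0:; next res becomes 4; next final value -32; both end at -32.
Across all 24 domain points the two functions coincide.
verdict: equivalent


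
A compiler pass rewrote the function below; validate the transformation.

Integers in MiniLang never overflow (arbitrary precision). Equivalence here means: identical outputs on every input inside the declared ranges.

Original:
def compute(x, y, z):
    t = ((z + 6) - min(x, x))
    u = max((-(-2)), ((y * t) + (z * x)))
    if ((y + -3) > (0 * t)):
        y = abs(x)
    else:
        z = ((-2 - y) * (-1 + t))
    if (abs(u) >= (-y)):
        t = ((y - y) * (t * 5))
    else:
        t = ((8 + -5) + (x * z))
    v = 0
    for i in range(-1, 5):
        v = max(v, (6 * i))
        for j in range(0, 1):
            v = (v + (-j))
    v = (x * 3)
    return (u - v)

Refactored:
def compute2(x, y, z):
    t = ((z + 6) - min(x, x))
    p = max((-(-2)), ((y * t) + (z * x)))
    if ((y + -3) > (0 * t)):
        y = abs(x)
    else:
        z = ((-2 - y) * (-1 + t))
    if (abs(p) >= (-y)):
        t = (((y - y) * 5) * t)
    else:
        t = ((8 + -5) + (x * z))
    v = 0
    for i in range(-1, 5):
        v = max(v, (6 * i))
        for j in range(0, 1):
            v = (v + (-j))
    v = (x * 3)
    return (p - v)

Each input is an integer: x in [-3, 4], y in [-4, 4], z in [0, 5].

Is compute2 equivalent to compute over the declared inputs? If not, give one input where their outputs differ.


This is a faithful refactor — local variable names differ, but the computed results match everywhere.
As a probe, take x=-3, y=1, z=1: compute runs t = 10; u = 7; ((y + -3) > (0 * t)) -> false; z = -27; (abs(u) >= (-y)) -> true; t = 0; v = 0; [i=-1]; v = 0; [j=0]; v = 0; [i=0]; v = 0; [j=0]; v = 0; [i=1]; v = 6; [j=0]; v = 6; [i=2]; v = 12; [j=0]; v = 12; [i=3]; v = 18; [j=0]; v = 18; [i=4]; v = 24; [j=0]; v = 24; v = -9; return 16; compute2 runs t = 10; p = 7; ((y + -3) > (0 * t)) -> false; z = -27; (abs(p) >= (-y)) -> true; t = 0; v = 0; [i=-1]; v = 0; [j=0]; v = 0; [i=0]; v = 0; [j=0]; v = 0; [i=1]; v = 6; [j=0]; v = 6; [i=2]; v = 12; [j=0]; v = 12; [i=3]; v = 18; [j=0]; v = 18; [i=4]; v = 24; [j=0]; v = 24; v = -9; return 16; both end at 16.
Checked all 432 inputs in the declared domain: the outputs agree on every one.
verdict: equivalent


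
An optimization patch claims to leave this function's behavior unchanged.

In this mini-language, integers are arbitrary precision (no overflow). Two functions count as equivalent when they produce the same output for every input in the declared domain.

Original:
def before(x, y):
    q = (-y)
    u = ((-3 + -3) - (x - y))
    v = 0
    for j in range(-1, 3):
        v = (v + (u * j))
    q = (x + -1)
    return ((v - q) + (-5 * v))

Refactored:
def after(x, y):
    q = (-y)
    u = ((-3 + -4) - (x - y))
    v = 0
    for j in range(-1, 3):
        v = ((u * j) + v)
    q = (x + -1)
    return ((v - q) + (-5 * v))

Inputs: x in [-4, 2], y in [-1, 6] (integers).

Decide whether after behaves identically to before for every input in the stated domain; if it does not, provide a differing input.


These are not equivalent — on x=-4, y=-1 the outputs split (29 vs 37).
before: q := 1 | u := -3 | v := 0 | iter j=-1: | v := 3 | iter j=0: | v := 3 | iter j=1: | v := 0 | iter j=2: | v := -6 | q := -5 | result 29
after: q := 1 | u := -4 | v := 0 | iter j=-1: | v := 4 | iter j=0: | v := 4 | iter j=1: | v := 0 | iter j=2: | v := -8 | q := -5 | result 37
verdict: not equivalent; witness: x=-4, y=-1


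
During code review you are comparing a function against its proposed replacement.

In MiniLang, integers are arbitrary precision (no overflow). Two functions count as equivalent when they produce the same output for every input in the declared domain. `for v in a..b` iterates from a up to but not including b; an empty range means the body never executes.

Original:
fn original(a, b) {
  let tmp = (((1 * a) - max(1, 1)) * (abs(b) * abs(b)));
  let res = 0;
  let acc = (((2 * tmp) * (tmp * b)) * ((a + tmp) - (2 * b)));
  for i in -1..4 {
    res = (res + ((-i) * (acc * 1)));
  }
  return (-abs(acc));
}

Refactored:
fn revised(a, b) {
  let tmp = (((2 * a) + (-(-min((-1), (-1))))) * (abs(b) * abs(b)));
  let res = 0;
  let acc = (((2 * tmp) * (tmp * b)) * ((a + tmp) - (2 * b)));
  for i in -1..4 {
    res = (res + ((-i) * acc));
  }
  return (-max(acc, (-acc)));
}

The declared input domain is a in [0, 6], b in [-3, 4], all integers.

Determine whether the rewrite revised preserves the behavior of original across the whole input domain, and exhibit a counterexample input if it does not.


Not equivalent: a=1, b=-3 separates them (0 vs -7776).
original: tmp becomes 0; next res becomes 0; next acc becomes 0; next at i=-1:; next res becomes 0; next at i=0:; next res becomes 0; next at i=1:; next res becomes 0; next at i=2:; next res becomes 0; next at i=3:; next res becomes 0; next final value 0
revised: tmp becomes 9; next res becomes 0; next acc becomes -7776; next at i=-1:; next res becomes -7776; next at i=0:; next res becomes -7776; next at i=1:; next res becomes 0; next at i=2:; next res becomes 15552; next at i=3:; next res becomes 38880; next final value -7776
verdict: not equivalent; witness: a=1, b=-3


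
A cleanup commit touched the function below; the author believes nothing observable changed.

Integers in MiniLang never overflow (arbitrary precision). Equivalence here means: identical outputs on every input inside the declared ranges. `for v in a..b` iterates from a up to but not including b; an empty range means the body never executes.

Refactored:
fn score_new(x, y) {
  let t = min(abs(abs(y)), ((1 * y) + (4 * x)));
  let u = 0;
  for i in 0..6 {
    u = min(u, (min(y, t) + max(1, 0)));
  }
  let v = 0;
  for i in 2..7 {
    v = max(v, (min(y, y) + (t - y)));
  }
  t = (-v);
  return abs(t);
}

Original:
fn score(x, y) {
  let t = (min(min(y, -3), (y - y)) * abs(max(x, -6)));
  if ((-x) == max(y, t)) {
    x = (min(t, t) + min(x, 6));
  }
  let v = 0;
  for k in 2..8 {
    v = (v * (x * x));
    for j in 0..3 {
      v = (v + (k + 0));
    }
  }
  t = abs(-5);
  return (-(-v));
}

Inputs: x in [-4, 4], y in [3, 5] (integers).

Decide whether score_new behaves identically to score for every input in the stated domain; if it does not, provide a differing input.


Take x=-4, y=3.
score: t=-12, then ((-x) == max(y, t)) is false, then v=0, then (k=2), then v=0, then (j=0), then v=2, then (j=1), then v=4, then (j=2), then v=6, then (k=3), then v=96, then (j=0), then v=99, then (j=1), then v=102, then (j=2), then v=105, then (k=4), then v=1680, then (j=0), then v=1684, then (j=1), then v=1688, then (j=2), then v=1692, then (k=5), then v=27072, then (j=0), then v=27077, then (j=1), then v=27082, then (j=2), then v=27087, then (k=6), then v=433392, then (j=0), then v=433398, then (j=1), then v=433404, then (j=2), then v=433410, then (k=7), then v=6934560, then (j=0), then v=6934567, then (j=1), then v=6934574, then (j=2), then v=6934581, then t=5, then returns 6934581
score_new: t=-13, then u=0, then (i=0), then u=-12, then (i=1), then u=-12, then (i=2), then u=-12, then (i=3), then u=-12, then (i=4), then u=-12, then (i=5), then u=-12, then v=0, then (i=2), then v=0, then (i=3), then v=0, then (i=4), then v=0, then (i=5), then v=0, then (i=6), then v=0, then t=0, then returns 0
6934581 and 0 differ, so these are not the same function on this domain.
verdict: not equivalent; witness: x=-4, y=3


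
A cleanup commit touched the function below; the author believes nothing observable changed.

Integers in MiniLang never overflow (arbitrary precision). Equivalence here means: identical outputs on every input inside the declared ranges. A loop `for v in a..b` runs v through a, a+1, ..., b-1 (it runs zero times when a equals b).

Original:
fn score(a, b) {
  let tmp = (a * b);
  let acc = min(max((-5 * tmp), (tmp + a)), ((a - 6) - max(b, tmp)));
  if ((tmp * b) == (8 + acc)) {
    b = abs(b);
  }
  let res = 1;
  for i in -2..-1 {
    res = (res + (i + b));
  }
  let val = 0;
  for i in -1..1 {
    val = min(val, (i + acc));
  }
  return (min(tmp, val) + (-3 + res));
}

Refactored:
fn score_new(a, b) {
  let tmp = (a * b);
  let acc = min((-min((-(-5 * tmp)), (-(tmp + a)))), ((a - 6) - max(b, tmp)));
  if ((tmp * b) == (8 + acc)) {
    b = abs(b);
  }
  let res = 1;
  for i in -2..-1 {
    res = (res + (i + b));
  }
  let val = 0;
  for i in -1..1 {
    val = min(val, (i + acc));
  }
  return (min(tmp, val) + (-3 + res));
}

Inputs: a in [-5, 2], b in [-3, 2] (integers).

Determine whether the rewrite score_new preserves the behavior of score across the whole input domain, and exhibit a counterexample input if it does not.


This is a faithful refactor — min/max/abs usage differs, but the computed results match everywhere.
Spot check at a=1, b=2 — score: tmp becomes 2; next acc becomes -7; next ((tmp * b) == (8 + acc)) evaluates to false; next res becomes 1; next at i=-2:; next res becomes 1; next val becomes 0; next at i=-1:; next val becomes -8; next at i=0:; next val becomes -8; next final value -10. score_new: tmp becomes 2; next acc becomes -7; next ((tmp * b) == (8 + acc)) evaluates to false; next res becomes 1; next at i=-2:; next res becomes 1; next val becomes 0; next at i=-1:; next val becomes -8; next at i=0:; next val becomes -8; next final value -10. Both give -10.
Every one of the 48 inputs gives matching results.
verdict: equivalent


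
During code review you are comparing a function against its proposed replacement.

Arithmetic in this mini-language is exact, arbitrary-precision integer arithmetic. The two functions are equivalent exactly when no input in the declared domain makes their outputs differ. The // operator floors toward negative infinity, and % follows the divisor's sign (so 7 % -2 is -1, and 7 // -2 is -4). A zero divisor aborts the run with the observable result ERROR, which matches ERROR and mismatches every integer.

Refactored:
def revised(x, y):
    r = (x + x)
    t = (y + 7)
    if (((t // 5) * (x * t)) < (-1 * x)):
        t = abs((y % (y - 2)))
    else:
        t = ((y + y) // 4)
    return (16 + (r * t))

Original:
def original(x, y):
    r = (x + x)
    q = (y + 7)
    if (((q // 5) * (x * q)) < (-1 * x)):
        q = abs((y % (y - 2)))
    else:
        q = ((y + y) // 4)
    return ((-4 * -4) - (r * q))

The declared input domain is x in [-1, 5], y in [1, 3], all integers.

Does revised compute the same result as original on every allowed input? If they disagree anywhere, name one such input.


On input x=1, y=2, original returns 14 while revised returns 18.
verdict: not equivalent; witness: x=1, y=2


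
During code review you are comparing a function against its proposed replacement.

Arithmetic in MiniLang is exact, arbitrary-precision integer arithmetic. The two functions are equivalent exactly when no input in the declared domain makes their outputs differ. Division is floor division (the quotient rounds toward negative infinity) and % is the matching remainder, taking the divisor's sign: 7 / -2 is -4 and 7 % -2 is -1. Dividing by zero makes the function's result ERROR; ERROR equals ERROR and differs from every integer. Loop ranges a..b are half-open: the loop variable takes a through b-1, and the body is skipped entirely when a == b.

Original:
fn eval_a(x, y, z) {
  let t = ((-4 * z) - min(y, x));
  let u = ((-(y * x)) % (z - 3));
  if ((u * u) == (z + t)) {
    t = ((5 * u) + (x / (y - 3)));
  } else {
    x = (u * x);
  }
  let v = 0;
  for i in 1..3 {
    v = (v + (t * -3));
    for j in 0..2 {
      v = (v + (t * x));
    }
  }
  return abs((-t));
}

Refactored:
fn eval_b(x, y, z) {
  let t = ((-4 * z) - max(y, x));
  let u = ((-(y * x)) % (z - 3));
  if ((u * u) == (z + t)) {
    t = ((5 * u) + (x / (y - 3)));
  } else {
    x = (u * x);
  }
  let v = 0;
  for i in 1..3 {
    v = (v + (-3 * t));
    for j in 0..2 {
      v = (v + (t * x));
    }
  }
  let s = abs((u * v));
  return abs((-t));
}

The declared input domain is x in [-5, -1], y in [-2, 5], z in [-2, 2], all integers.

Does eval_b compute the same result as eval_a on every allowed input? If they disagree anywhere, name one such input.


These are not equivalent — on x=-5, y=-2, z=-2 the outputs split (13 vs 10).
eval_a: t becomes 13; next u becomes 0; next ((u * u) == (z + t)) evaluates to false; next x becomes 0; next v becomes 0; next at i=1:; next v becomes -39; next at j=0:; next v becomes -39; next at j=1:; next v becomes -39; next at i=2:; next v becomes -78; next at j=0:; next v becomes -78; next at j=1:; next v becomes -78; next final value 13
eval_b: t becomes 10; next u becomes 0; next ((u * u) == (z + t)) evaluates to false; next x becomes 0; next v becomes 0; next at i=1:; next v becomes -30; next at j=0:; next v becomes -30; next at j=1:; next v becomes -30; next at i=2:; next v becomes -60; next at j=0:; next v becomes -60; next at j=1:; next v becomes -60; next s becomes 0; next final value 10
verdict: not equivalent; witness: x=-5, y=-2, z=-2


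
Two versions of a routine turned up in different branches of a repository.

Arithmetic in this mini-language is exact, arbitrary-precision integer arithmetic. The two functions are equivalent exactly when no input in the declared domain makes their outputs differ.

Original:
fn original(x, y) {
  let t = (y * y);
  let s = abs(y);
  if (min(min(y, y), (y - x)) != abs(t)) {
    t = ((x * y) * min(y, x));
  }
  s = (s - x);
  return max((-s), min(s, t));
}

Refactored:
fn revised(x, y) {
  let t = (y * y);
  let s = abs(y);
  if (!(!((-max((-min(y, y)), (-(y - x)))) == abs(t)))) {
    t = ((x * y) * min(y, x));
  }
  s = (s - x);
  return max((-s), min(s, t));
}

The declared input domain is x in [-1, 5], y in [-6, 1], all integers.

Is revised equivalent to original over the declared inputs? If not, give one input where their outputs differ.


On input x=-1, y=-6, original returns -7 while revised returns 7.
verdict: not equivalent; witness: x=-1, y=-6


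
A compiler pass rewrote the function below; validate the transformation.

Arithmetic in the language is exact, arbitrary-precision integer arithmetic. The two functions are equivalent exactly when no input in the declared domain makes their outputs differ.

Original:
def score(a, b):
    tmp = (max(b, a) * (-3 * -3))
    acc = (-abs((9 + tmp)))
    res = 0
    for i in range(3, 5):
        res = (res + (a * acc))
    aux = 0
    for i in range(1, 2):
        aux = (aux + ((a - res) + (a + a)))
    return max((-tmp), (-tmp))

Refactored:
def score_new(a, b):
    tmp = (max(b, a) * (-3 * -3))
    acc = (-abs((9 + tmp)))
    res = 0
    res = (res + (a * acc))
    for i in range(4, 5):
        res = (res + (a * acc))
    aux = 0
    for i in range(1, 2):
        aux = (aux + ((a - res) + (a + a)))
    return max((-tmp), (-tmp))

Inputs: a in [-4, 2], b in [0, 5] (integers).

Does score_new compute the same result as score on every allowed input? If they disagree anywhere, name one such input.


Differences: statement counts differ; also loop structure differs; also arithmetic usage differs — yet all 42 inputs agree.
verdict: equivalent


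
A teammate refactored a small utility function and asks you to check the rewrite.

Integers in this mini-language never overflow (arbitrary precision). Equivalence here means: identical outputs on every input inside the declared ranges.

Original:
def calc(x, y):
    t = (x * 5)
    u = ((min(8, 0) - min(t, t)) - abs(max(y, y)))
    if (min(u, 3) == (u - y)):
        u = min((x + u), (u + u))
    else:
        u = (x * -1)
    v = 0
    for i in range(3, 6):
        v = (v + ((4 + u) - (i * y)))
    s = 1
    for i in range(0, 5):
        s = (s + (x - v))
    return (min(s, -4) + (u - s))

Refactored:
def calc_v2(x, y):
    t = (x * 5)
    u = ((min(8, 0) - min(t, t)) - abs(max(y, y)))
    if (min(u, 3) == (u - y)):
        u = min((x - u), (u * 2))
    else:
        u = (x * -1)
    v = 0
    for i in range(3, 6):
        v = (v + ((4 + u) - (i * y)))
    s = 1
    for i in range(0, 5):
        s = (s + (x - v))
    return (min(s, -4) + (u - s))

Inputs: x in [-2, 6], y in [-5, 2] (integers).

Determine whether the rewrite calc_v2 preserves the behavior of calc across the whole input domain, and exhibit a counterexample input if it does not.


Input x=-1, y=1: 3 from calc versus -80 from calc_v2.
verdict: not equivalent; witness: x=-1, y=1


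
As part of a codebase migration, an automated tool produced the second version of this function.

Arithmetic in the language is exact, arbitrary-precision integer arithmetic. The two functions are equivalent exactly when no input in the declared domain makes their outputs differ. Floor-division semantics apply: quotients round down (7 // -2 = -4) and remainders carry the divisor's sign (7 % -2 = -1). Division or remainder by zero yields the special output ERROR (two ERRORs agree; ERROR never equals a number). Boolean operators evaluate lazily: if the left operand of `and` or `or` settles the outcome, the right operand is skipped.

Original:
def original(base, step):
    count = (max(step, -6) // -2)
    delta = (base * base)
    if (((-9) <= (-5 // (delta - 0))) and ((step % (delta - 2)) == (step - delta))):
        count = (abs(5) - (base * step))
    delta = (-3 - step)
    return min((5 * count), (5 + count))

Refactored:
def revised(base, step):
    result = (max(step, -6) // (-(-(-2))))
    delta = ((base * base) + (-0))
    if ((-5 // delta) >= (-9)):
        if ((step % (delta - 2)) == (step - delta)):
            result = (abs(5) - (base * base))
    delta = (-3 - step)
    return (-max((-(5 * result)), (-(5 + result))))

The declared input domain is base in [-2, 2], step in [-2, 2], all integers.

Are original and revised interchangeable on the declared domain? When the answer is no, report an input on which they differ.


There is a counterexample at base=-1, step=1: 11 on one side, 9 on the other.
original: count becomes -1; next delta becomes 1; next (((-9) <= (-5 // (delta - 0))) and ((step % (delta - 2)) == (step - delta))) evaluates to true; next count becomes 6; next delta becomes -4; next final value 11
revised: result becomes -1; next delta becomes 1; next ((-5 // delta) >= (-9)) evaluates to true; next ((step % (delta - 2)) == (step - delta)) evaluates to true; next result becomes 4; next delta becomes -4; next final value 9
verdict: not equivalent; witness: base=-1, step=1


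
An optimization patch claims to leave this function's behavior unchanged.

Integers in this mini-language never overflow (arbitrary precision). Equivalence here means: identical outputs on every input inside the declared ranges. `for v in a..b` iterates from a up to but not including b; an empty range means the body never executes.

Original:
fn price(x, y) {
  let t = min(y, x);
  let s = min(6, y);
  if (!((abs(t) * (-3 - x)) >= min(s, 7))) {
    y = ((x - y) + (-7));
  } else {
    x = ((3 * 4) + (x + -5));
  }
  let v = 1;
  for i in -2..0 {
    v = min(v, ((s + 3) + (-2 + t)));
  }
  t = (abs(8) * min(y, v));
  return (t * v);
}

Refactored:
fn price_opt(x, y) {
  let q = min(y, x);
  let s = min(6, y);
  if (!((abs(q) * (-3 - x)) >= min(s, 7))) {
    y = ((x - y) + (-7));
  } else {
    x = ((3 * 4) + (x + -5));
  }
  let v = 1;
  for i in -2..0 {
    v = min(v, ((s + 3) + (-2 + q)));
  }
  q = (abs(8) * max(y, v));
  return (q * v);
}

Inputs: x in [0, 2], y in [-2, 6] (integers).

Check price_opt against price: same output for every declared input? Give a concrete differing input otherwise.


Consider the input x=0, y=-2.
price: t=-2, then s=-2, then (!((abs(t) * (-3 - x)) >= min(s, 7))) is true, then y=-5, then v=1, then (i=-2), then v=-3, then (i=-1), then v=-3, then t=-40, then returns 120
price_opt: q=-2, then s=-2, then (!((abs(q) * (-3 - x)) >= min(s, 7))) is true, then y=-5, then v=1, then (i=-2), then v=-3, then (i=-1), then v=-3, then q=-24, then returns 72
120 != 72, so the rewrite changes behavior.
verdict: not equivalent; witness: x=0, y=-2


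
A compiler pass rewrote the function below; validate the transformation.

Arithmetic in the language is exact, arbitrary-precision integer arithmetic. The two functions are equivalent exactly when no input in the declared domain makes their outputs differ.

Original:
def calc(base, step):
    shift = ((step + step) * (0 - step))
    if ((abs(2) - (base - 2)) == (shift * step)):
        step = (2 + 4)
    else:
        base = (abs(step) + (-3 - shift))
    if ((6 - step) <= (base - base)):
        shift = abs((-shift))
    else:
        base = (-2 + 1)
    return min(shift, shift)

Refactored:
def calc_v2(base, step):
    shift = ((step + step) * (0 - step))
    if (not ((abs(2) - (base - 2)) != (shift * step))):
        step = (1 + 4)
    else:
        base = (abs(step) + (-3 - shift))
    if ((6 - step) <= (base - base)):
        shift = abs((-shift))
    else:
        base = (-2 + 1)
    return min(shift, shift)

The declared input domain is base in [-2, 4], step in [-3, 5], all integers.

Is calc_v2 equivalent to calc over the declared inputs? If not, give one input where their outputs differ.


On input base=2, step=-1, calc returns 2 while calc_v2 returns -2.
verdict: not equivalent; witness: base=2, step=-1


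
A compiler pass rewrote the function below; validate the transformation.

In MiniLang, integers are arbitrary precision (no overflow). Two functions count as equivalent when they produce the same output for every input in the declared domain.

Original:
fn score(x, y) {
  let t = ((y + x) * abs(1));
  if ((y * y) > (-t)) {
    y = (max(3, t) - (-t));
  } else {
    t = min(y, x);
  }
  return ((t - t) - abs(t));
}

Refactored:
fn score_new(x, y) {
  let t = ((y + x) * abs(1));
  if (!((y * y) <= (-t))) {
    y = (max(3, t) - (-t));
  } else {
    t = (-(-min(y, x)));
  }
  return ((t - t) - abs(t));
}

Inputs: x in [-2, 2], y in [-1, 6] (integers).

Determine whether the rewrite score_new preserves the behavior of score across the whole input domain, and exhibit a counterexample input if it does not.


Side by side, the visible changes include: boolean connective usage differs, plus comparison usage differs.
Spot check at x=1, y=5 — score: t becomes 6; next ((y * y) > (-t)) evaluates to true; next y becomes 12; next final value -6. score_new: t becomes 6; next (!((y * y) <= (-t))) evaluates to true; next y becomes 12; next final value -6. Both give -6.
Checked all 40 inputs in the declared domain: the outputs agree on every one.
verdict: equivalent


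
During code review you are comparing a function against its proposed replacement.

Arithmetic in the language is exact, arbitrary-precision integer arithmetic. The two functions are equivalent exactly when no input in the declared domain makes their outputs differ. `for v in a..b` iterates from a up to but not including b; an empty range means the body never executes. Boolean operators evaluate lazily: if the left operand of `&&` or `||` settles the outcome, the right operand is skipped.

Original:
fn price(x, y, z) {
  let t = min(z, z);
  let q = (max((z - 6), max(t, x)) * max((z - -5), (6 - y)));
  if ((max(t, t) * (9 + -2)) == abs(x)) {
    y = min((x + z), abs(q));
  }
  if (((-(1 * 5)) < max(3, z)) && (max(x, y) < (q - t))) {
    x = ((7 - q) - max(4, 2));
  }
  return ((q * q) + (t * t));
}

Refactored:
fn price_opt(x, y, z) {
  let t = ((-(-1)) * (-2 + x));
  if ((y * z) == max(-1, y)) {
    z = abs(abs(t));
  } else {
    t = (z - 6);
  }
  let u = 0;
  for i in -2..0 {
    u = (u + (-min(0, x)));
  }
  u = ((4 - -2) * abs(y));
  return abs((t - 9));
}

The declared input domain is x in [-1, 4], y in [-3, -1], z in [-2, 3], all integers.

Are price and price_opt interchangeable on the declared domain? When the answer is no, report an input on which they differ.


Input x=-1, y=-3, z=-2: 85 from price versus 17 from price_opt.
verdict: not equivalent; witness: x=-1, y=-3, z=-2
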